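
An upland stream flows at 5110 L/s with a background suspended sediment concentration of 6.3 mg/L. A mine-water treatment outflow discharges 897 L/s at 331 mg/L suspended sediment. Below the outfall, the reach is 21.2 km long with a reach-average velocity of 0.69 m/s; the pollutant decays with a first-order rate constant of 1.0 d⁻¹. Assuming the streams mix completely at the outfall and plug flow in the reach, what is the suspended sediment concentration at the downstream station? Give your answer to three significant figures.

Mass balance: C = (5110·6.300 + 897.0·331.0) / 6007 = 329100/6007 = 54.79 mg/L.
Travel time t = 21.2·1000 / 0.69 = 30720 s = 8.535 h.
Decay over the reach: 54.79·exp(−kt) = 54.79·0.7007 = 38.39 mg/L.

38.4 mg/L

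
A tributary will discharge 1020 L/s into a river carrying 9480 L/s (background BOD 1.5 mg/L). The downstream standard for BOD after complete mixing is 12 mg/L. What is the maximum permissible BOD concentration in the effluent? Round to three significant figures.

At the limit, (Qr·Cr + Qe·Cₑ)/(Qr + Qe) = 12:
Cₑ = (10500·12 − 9480·1.500) / 1020 = 109.6 mg/L.

110 mg/L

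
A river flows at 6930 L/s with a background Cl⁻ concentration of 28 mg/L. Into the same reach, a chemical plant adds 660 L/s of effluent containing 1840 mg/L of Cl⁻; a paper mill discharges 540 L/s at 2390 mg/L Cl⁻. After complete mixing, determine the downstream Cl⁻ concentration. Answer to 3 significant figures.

332 mg/L

Mass balance: C = (6930·28.00 + 660.0·1840 + 540.0·2390) / 8130 = 2699000/8130 = 332.0 mg/L.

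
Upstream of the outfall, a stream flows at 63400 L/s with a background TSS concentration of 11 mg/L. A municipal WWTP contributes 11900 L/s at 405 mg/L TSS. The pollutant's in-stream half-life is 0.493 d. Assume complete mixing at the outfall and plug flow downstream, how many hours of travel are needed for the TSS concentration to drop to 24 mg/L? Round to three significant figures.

19.1 h

Mass balance: C = (63400·11.00 + 11900·405.0) / 75300 = 5517000/75300 = 73.27 mg/L.
Half-life 0.493 d → k = ln 2 / 0.493 = 1.406 d⁻¹.
73.27·exp(−k·t) = 24 → t = ln(73.27/24)/k = 68580 s = 19.05 h.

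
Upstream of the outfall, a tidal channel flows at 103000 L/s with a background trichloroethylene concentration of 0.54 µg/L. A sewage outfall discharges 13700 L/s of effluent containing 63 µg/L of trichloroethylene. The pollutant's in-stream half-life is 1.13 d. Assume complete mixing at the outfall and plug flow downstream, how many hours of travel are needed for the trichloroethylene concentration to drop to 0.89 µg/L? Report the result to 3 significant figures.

85.3 h

Flow-weighted average: C = (103000·0.5400 + 13700·63.00) / 116700 = 918700/116700 = 7.872 µg/L.
Half-life 1.13 d → k = ln 2 / 1.13 = 0.6134 d⁻¹.
7.872·exp(−k·t) = 0.89 → t = ln(7.872/0.89)/k = 307000 s = 85.29 h.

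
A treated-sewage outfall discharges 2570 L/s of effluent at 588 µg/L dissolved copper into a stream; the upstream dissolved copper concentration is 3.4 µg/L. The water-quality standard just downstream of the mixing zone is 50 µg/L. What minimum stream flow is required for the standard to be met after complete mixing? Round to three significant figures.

Set C_mix = 50: (Q·3.400 + 2570·588.0) / (Q + 2570) = 50
→ Q = 2570·(588.0 − 50)/(50 − 3.400) = 29670 L/s.

29700 L/s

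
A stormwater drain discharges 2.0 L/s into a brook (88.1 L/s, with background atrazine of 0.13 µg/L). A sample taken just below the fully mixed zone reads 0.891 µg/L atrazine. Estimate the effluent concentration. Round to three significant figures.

34.4 µg/L

Mass balance: 88.10·0.1300 + 2.000·Cₑ = 90.10·0.8910
→ Cₑ = (90.10·0.8910 − 88.10·0.1300) / 2.000 = 34.41 µg/L.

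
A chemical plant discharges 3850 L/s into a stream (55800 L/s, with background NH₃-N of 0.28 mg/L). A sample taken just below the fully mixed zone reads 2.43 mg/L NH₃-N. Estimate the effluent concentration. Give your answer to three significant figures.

Mass balance: 55800·0.2800 + 3850·Cₑ = 59650·2.430
→ Cₑ = (59650·2.430 − 55800·0.2800) / 3850 = 33.59 mg/L.

33.6 mg/L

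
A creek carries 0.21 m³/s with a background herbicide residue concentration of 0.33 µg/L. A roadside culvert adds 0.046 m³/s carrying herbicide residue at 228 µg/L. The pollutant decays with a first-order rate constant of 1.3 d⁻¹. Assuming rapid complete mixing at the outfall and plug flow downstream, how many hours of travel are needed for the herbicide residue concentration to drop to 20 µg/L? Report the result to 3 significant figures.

13.4 h

Mass balance: C = (0.2100·0.3300 + 0.04600·228.0) / 0.2560 = 10.56/0.2560 = 41.24 µg/L.
41.24·exp(−k·t) = 20 → t = ln(41.24/20)/k = 48100 s = 13.36 h.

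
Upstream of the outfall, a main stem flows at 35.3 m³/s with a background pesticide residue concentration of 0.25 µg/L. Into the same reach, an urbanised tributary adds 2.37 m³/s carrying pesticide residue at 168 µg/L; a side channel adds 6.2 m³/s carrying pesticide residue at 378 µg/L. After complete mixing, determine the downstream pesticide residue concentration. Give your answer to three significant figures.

Mass balance: C = (35.30·0.2500 + 2.370·168.0 + 6.200·378.0) / 43.87 = 2751/43.87 = 62.70 µg/L.

62.7 µg/L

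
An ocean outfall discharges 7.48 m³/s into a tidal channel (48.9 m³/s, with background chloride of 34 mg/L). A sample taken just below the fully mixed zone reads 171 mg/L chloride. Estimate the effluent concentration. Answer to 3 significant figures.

1070 mg/L

Mass balance: 48.90·34.00 + 7.480·Cₑ = 56.38·171.0
→ Cₑ = (56.38·171.0 − 48.90·34.00) / 7.480 = 1067 mg/L.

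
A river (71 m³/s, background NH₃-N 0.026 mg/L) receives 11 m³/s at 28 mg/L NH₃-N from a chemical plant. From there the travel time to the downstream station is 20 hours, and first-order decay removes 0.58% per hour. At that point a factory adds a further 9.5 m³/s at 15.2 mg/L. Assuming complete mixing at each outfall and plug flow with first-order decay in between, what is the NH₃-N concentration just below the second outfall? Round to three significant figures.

Conservation of mass: C = (71.00·0.02600 + 11.00·28.00) / 82.00 = 309.8/82.00 = 3.779 mg/L; combined flow 82.00 m³/s.
0.58%/h lost → k = −ln(1 − 0.0058) = 0.005817 h⁻¹.
First-order decay: C = 3.779·exp(−k·t) = 3.779·0.8902 = 3.364 mg/L.
At the second outfall, C = (82.00·3.364 + 9.500·15.20) / (82.00 + 9.500) = 4.593 mg/L.

4.59 mg/L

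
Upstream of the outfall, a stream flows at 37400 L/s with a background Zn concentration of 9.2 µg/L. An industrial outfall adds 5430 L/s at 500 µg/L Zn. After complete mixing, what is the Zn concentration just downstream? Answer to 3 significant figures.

Mixed concentration C = ΣQC/ΣQ = (37400·9.200 + 5430·500.0) / 42830 = 3059000/42830 = 71.42 µg/L.

71.4 µg/L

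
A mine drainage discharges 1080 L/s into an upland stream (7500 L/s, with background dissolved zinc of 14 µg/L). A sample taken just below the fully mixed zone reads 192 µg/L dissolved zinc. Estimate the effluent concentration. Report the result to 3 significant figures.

1430 µg/L

Mass balance: 7500·14.00 + 1080·Cₑ = 8580·192.0
→ Cₑ = (8580·192.0 − 7500·14.00) / 1080 = 1428 µg/L.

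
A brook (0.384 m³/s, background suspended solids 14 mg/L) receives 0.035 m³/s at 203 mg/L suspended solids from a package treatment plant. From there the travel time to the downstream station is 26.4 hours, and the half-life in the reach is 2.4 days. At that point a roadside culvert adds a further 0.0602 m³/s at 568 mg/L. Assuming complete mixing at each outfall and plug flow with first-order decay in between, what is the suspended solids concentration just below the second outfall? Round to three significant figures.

90.3 mg/L

Flow-weighted average: C = (0.3840·14.00 + 0.03500·203.0) / 0.4190 = 12.48/0.4190 = 29.79 mg/L; combined flow 0.4190 m³/s.
Half-life 2.4 d → k = ln 2 / 2.4 = 0.2888 d⁻¹.
First-order decay: C = 29.79·exp(−k·t) = 29.79·0.7278 = 21.68 mg/L.
Second outfall: C = (0.4190·21.68 + 0.06020·568.0)/0.4792 = 90.31 mg/L.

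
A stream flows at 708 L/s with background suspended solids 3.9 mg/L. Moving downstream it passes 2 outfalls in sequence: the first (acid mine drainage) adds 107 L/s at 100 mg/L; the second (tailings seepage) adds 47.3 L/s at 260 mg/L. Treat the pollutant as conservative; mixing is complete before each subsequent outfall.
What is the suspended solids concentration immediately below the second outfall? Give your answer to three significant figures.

Outfall 1: combined Q = 815.0 L/s; C = (708.0·3.900 + 107.0·100.0)/815.0 = 16.52 mg/L.
Outfall 2: combined Q = 862.3 L/s; C = (815.0·16.52 + 47.30·260.0)/862.3 = 29.87 mg/L.

29.9 mg/L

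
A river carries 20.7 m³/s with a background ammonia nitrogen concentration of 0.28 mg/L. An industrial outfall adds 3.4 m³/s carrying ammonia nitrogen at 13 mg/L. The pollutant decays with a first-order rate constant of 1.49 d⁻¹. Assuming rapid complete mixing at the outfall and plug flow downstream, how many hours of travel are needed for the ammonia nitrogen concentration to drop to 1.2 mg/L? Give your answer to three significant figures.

Mass balance: C = (20.70·0.2800 + 3.400·13.00) / 24.10 = 50.00/24.10 = 2.075 mg/L.
2.075·exp(−k·t) = 1.2 → t = ln(2.075/1.2)/k = 31740 s = 8.817 h.

8.82 h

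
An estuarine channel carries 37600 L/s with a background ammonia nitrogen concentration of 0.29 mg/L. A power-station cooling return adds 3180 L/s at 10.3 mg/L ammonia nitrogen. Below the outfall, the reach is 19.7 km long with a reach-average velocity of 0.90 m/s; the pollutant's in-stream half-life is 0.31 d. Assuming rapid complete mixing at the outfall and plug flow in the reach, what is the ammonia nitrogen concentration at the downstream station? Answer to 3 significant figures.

0.608 mg/L

After mixing, C = (37600·0.2900 + 3180·10.30) / 40780 = 43660/40780 = 1.071 mg/L.
Travel time t = 19.7·1000 / 0.90 = 21890 s = 6.080 h.
Half-life 0.31 d → k = ln 2 / 0.31 = 2.236 d⁻¹.
First-order decay: C = 1.071·exp(−k·t) = 1.071·0.5675 = 0.6076 mg/L.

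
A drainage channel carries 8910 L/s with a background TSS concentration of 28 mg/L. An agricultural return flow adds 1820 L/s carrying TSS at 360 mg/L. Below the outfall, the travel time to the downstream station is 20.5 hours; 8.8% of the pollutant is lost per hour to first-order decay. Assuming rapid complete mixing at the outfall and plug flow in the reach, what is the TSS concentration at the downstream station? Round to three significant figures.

Flow-weighted average: C = (8910·28.00 + 1820·360.0) / 10730 = 904700/10730 = 84.31 mg/L.
8.8%/h lost → k = −ln(1 − 0.088) = 0.09212 h⁻¹.
Applying C = C₀e^(−kt): 84.31 × 0.1513 = 12.76 mg/L.

12.8 mg/L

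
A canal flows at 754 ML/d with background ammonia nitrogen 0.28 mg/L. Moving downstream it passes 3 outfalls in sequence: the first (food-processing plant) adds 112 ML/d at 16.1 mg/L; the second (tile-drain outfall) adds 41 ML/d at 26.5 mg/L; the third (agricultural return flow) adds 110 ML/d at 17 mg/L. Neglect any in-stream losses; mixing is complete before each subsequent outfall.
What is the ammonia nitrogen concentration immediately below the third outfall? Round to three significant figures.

4.89 mg/L

Outfall 1: combined Q = 866.0 ML/d; C = (754.0·0.2800 + 112.0·16.10)/866.0 = 2.326 mg/L.
Outfall 2: combined Q = 907.0 ML/d; C = (866.0·2.326 + 41.00·26.50)/907.0 = 3.419 mg/L.
Outfall 3: combined Q = 1017 ML/d; C = (907.0·3.419 + 110.0·17.00)/1017 = 4.888 mg/L.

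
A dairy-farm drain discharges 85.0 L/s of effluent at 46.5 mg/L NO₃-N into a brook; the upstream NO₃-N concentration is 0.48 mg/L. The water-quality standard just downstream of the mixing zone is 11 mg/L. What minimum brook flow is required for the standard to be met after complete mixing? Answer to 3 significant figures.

287 L/s

Set C_mix = 11: (Q·0.4800 + 85.00·46.50) / (Q + 85.00) = 11
→ Q = 85.00·(46.50 − 11)/(11 − 0.4800) = 286.8 L/s.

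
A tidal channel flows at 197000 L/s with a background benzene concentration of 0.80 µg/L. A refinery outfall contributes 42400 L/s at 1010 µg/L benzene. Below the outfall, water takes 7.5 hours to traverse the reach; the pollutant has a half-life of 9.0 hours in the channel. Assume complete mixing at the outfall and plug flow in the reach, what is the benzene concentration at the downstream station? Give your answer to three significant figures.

After mixing, C = (197000·0.8000 + 42400·1010) / 239400 = 42980000/239400 = 179.5 µg/L.
Half-life 9.0 h → k = ln 2 / 9.0 = 0.07702 h⁻¹ = 1.848 d⁻¹.
Decay over the reach: 179.5·exp(−kt) = 179.5·0.5612 = 100.8 µg/L.

101 µg/L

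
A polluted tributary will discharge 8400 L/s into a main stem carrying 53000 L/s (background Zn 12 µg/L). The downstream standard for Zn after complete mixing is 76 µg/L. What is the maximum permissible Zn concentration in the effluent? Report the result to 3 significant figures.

At the limit, (Qr·Cr + Qe·Cₑ)/(Qr + Qe) = 76:
Cₑ = (61400·76 − 53000·12.00) / 8400 = 479.8 µg/L.

480 µg/L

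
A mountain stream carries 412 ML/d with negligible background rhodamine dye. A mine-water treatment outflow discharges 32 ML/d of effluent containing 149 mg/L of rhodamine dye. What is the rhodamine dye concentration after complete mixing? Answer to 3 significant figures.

10.7 mg/L

Mass balance: C = (412.0·0 + 32.00·149.0) / 444.0 = 4768/444.0 = 10.74 mg/L.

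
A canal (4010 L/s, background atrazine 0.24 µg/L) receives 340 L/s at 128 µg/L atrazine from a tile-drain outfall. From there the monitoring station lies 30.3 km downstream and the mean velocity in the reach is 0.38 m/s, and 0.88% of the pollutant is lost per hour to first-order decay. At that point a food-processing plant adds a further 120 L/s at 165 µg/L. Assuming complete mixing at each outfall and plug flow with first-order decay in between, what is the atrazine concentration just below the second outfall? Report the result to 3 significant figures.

12.6 µg/L

Conservation of mass: C = (4010·0.2400 + 340.0·128.0) / 4350 = 44480/4350 = 10.23 µg/L; combined flow 4350 L/s.
Travel time t = 30.3·1000 / 0.38 = 79740 s = 22.15 h.
0.88%/h lost → k = −ln(1 − 0.0088) = 0.008839 h⁻¹.
Decay over the reach: 10.23·exp(−kt) = 10.23·0.8222 = 8.408 µg/L.
At the second outfall, C = (4350·8.408 + 120.0·165.0) / (4350 + 120.0) = 12.61 µg/L.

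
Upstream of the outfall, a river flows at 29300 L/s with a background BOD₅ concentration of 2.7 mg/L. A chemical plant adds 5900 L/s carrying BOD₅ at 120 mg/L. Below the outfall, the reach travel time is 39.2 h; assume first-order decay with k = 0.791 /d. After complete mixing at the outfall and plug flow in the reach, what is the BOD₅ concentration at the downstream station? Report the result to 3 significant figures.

6.14 mg/L

Mass balance: C = (29300·2.700 + 5900·120.0) / 35200 = 787100/35200 = 22.36 mg/L.
Applying C = C₀e^(−kt): 22.36 × 0.2747 = 6.143 mg/L.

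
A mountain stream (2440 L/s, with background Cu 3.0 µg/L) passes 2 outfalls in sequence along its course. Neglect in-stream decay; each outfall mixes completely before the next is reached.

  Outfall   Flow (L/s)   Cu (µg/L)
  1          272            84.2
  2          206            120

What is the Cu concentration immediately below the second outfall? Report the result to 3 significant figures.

18.8 µg/L

Outfall 1: combined Q = 2712 L/s; C = (2440·3.000 + 272.0·84.20)/2712 = 11.14 µg/L.
Outfall 2: combined Q = 2918 L/s; C = (2712·11.14 + 206.0·120.0)/2918 = 18.83 µg/L.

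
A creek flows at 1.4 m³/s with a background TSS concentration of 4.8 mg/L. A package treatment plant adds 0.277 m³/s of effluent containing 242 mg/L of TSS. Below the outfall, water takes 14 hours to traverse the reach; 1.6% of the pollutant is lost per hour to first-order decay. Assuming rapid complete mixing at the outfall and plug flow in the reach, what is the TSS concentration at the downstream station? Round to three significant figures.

35.1 mg/L

After mixing, C = (1.400·4.800 + 0.2770·242.0) / 1.677 = 73.75/1.677 = 43.98 mg/L.
1.6%/h lost → k = −ln(1 − 0.016) = 0.01613 h⁻¹.
Applying C = C₀e^(−kt): 43.98 × 0.7979 = 35.09 mg/L.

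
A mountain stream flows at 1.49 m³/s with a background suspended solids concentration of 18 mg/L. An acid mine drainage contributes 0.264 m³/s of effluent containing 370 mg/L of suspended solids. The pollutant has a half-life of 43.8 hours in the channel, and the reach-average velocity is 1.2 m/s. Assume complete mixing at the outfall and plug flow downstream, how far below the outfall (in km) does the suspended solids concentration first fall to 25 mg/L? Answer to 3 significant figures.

Flow-weighted average: C = (1.490·18.00 + 0.2640·370.0) / 1.754 = 124.5/1.754 = 70.98 mg/L.
Half-life 43.8 h → k = ln 2 / 43.8 = 0.01583 h⁻¹ = 0.3798 d⁻¹.
Set 70.98·exp(−k·t) = 25 → t = ln(70.98/25)/k = 237400 s = 65.94 h.
Distance = v·t = 1.2·237400 = 284900 m = 284.9 km.

285 km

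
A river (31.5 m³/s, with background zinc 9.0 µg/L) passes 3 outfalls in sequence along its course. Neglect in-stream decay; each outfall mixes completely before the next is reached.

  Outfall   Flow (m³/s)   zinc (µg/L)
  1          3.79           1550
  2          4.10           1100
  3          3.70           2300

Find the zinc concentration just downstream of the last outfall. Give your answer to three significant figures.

After outfall 1: Q = 31.50 + 3.790 = 35.29 m³/s; C = (31.50·9.000 + 3.790·1550)/35.29 = 174.5 µg/L.
After outfall 2: Q = 35.29 + 4.100 = 39.39 m³/s; C = (35.29·174.5 + 4.100·1100)/39.39 = 270.8 µg/L.
After outfall 3: Q = 39.39 + 3.700 = 43.09 m³/s; C = (39.39·270.8 + 3.700·2300)/43.09 = 445.1 µg/L.

445 µg/L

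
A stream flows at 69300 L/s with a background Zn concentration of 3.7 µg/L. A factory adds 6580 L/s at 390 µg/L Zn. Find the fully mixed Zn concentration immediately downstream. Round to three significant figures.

37.2 µg/L

After mixing, C = (69300·3.700 + 6580·390.0) / 75880 = 2823000/75880 = 37.20 µg/L.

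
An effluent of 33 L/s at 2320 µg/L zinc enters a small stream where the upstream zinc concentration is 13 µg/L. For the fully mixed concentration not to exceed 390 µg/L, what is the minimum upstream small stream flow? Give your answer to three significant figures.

Set C_mix = 390: (Q·13.00 + 33.00·2320) / (Q + 33.00) = 390
→ Q = 33.00·(2320 − 390)/(390 − 13.00) = 168.9 L/s.

169 L/s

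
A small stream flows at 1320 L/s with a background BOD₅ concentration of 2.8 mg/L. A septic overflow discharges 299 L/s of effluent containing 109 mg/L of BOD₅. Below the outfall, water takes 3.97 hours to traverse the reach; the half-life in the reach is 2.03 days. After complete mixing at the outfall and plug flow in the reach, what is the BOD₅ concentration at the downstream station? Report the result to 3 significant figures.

Mixed concentration C = ΣQC/ΣQ = (1320·2.800 + 299.0·109.0) / 1619 = 36290/1619 = 22.41 mg/L.
Half-life 2.03 d → k = ln 2 / 2.03 = 0.3415 d⁻¹.
First-order decay: C = 22.41·exp(−k·t) = 22.41·0.9451 = 21.18 mg/L.

21.2 mg/L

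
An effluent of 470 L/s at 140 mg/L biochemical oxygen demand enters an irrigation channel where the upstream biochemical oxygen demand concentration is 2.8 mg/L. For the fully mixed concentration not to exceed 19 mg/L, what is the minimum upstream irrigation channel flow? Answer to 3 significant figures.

Set C_mix = 19: (Q·2.800 + 470.0·140.0) / (Q + 470.0) = 19
→ Q = 470.0·(140.0 − 19)/(19 − 2.800) = 3510 L/s.

3510 L/s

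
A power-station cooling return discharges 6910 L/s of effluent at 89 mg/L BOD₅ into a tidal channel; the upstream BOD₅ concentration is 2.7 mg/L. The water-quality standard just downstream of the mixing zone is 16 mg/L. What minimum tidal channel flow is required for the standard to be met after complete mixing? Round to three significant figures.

37900 L/s

Set C_mix = 16: (Q·2.700 + 6910·89.00) / (Q + 6910) = 16
→ Q = 6910·(89.00 − 16)/(16 − 2.700) = 37930 L/s.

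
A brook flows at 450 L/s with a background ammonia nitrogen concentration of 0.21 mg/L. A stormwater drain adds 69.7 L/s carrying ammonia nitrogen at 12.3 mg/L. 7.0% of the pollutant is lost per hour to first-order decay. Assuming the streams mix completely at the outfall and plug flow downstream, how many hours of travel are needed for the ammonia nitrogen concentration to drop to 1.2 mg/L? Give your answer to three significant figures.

5.83 h

Conservation of mass: C = (450.0·0.2100 + 69.70·12.30) / 519.7 = 951.8/519.7 = 1.831 mg/L.
7.0%/h lost → k = −ln(1 − 0.07) = 0.07257 h⁻¹.
1.831·exp(−k·t) = 1.2 → t = ln(1.831/1.2)/k = 20970 s = 5.826 h.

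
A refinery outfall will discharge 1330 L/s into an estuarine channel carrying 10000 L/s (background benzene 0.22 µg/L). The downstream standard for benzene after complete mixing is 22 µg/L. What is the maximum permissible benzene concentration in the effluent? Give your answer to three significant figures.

186 µg/L

At the limit, (Qr·Cr + Qe·Cₑ)/(Qr + Qe) = 22:
Cₑ = (11330·22 − 10000·0.2200) / 1330 = 185.8 µg/L.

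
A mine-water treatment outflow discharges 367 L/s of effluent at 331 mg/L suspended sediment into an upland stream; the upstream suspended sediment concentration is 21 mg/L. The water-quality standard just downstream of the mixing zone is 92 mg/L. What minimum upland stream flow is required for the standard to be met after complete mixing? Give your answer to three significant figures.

1240 L/s

Set C_mix = 92: (Q·21.00 + 367.0·331.0) / (Q + 367.0) = 92
→ Q = 367.0·(331.0 − 92)/(92 − 21.00) = 1235 L/s.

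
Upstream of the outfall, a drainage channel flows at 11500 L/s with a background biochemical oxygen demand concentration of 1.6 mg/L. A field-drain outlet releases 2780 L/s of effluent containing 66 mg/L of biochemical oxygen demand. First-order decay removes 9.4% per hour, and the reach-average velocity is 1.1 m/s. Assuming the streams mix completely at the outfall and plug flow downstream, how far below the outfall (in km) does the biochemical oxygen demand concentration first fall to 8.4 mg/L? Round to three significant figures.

20.9 km

Mass balance: C = (11500·1.600 + 2780·66.00) / 14280 = 201900/14280 = 14.14 mg/L.
9.4%/h lost → k = −ln(1 − 0.094) = 0.09872 h⁻¹.
Set 14.14·exp(−k·t) = 8.4 → t = ln(14.14/8.4)/k = 18980 s = 5.274 h.
Distance = v·t = 1.1·18980 = 20880 m = 20.88 km.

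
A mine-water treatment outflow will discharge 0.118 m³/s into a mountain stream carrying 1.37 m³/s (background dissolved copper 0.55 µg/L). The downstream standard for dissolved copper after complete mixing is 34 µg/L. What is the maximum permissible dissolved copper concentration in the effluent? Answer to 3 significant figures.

At the limit, (Qr·Cr + Qe·Cₑ)/(Qr + Qe) = 34:
Cₑ = (1.488·34 − 1.370·0.5500) / 0.1180 = 422.4 µg/L.

422 µg/L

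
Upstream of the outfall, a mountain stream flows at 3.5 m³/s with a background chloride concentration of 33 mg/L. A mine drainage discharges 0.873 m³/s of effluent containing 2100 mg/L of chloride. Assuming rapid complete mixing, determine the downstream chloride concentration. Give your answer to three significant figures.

Flow-weighted average: C = (3.500·33.00 + 0.8730·2100) / 4.373 = 1949/4.373 = 445.6 mg/L.

446 mg/L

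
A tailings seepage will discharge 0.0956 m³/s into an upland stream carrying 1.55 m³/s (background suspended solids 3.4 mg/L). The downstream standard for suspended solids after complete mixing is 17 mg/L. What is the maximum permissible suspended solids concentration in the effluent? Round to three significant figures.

At the limit, (Qr·Cr + Qe·Cₑ)/(Qr + Qe) = 17:
Cₑ = (1.646·17 − 1.550·3.400) / 0.09560 = 237.5 mg/L.

238 mg/L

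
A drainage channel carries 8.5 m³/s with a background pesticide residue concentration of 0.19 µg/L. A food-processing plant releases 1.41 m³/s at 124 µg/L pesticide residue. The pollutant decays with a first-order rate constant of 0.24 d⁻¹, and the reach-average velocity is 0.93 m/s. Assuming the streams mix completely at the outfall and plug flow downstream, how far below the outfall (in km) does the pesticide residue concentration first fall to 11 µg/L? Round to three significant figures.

Conservation of mass: C = (8.500·0.1900 + 1.410·124.0) / 9.910 = 176.5/9.910 = 17.81 µg/L.
Set 17.81·exp(−k·t) = 11 → t = ln(17.81/11)/k = 173400 s = 48.16 h.
Distance = v·t = 0.93·173400 = 161200 m = 161.2 km.

161 km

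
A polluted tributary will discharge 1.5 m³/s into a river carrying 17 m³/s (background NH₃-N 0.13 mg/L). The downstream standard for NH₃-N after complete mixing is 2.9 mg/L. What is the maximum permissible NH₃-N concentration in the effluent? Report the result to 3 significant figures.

34.3 mg/L

At the limit, (Qr·Cr + Qe·Cₑ)/(Qr + Qe) = 2.9:
Cₑ = (18.50·2.9 − 17.00·0.1300) / 1.500 = 34.29 mg/L.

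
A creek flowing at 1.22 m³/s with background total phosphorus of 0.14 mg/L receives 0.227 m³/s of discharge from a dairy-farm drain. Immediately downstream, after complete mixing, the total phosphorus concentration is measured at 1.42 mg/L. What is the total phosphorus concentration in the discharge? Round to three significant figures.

8.30 mg/L

Mass balance: 1.220·0.1400 + 0.2270·Cₑ = 1.447·1.420
→ Cₑ = (1.447·1.420 − 1.220·0.1400) / 0.2270 = 8.299 mg/L.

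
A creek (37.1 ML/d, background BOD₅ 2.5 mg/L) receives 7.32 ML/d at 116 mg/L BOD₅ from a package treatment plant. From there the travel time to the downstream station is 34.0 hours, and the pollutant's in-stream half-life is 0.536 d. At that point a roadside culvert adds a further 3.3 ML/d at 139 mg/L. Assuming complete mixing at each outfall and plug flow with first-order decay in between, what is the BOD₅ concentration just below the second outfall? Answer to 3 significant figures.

Mixed concentration C = ΣQC/ΣQ = (37.10·2.500 + 7.320·116.0) / 44.42 = 941.9/44.42 = 21.20 mg/L; combined flow 44.42 ML/d.
Half-life 0.536 d → k = ln 2 / 0.536 = 1.293 d⁻¹.
After decay, C = 21.20 × e^(−kt) = 21.20 × 0.1601 = 3.395 mg/L.
Second outfall: C = (44.42·3.395 + 3.300·139.0)/47.72 = 12.77 mg/L.

12.8 mg/L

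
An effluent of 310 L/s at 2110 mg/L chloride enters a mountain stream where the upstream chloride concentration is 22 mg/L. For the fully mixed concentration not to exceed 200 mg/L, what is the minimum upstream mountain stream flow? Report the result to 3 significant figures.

Set C_mix = 200: (Q·22.00 + 310.0·2110) / (Q + 310.0) = 200
→ Q = 310.0·(2110 − 200)/(200 − 22.00) = 3326 L/s.

3330 L/s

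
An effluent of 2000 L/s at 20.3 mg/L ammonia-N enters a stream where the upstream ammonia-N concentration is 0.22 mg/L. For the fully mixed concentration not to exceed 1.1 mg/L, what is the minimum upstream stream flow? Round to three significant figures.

Set C_mix = 1.1: (Q·0.2200 + 2000·20.30) / (Q + 2000) = 1.1
→ Q = 2000·(20.30 − 1.1)/(1.1 − 0.2200) = 43640 L/s.

43600 L/s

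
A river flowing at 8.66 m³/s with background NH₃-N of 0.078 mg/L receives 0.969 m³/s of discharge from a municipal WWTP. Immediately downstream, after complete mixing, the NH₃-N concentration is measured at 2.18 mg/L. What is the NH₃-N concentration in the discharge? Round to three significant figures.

Mass balance: 8.660·0.07800 + 0.9690·Cₑ = 9.629·2.180
→ Cₑ = (9.629·2.180 − 8.660·0.07800) / 0.9690 = 20.97 mg/L.

21.0 mg/L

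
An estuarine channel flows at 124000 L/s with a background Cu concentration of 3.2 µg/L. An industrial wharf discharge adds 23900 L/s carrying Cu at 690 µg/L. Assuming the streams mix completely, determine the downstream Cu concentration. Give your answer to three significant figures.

Flow-weighted average: C = (124000·3.200 + 23900·690.0) / 147900 = 16890000/147900 = 114.2 µg/L.

114 µg/L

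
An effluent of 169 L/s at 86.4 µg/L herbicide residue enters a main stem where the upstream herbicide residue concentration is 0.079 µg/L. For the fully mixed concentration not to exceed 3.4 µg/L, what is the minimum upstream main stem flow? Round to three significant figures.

Set C_mix = 3.4: (Q·0.07900 + 169.0·86.40) / (Q + 169.0) = 3.4
→ Q = 169.0·(86.40 − 3.4)/(3.4 − 0.07900) = 4224 L/s.

4220 L/s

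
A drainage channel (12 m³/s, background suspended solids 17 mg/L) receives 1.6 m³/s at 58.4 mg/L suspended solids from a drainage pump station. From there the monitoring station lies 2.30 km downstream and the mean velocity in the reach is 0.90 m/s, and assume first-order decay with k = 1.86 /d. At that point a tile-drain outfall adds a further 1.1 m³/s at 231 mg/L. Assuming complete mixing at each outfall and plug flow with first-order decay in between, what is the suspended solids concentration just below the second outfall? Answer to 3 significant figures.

Conservation of mass: C = (12.00·17.00 + 1.600·58.40) / 13.60 = 297.4/13.60 = 21.87 mg/L; combined flow 13.60 m³/s.
Travel time t = 2.30·1000 / 0.90 = 2556 s = 0.7099 h.
After decay, C = 21.87 × e^(−kt) = 21.87 × 0.9465 = 20.70 mg/L.
At the second outfall, C = (13.60·20.70 + 1.100·231.0) / (13.60 + 1.100) = 36.44 mg/L.

36.4 mg/L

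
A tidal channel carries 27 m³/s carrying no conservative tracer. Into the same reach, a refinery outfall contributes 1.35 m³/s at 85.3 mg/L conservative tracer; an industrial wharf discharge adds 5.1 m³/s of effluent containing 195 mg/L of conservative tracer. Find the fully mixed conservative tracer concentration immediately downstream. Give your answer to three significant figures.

After mixing, C = (27.00·0 + 1.350·85.30 + 5.100·195.0) / 33.45 = 1110/33.45 = 33.17 mg/L.

33.2 mg/L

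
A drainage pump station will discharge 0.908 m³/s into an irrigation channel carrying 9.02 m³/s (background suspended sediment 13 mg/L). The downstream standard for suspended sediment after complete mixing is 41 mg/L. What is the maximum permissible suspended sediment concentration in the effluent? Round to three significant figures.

At the limit, (Qr·Cr + Qe·Cₑ)/(Qr + Qe) = 41:
Cₑ = (9.928·41 − 9.020·13.00) / 0.9080 = 319.1 mg/L.

319 mg/L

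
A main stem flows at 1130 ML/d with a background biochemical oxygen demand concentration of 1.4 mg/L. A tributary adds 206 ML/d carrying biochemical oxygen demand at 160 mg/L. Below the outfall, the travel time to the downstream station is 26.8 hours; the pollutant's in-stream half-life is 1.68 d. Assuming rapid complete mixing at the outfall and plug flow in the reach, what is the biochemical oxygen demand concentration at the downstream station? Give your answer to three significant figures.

16.3 mg/L

Flow-weighted average: C = (1130·1.400 + 206.0·160.0) / 1336 = 34540/1336 = 25.85 mg/L.
Half-life 1.68 d → k = ln 2 / 1.68 = 0.4126 d⁻¹.
Decay over the reach: 25.85·exp(−kt) = 25.85·0.6308 = 16.31 mg/L.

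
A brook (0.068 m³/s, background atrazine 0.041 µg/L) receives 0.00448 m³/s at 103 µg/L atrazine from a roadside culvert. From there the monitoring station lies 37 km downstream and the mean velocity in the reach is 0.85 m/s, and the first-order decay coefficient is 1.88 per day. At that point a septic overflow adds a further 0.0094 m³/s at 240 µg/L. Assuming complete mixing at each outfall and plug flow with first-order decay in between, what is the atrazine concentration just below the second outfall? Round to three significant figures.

Mass balance: C = (0.06800·0.04100 + 0.004480·103.0) / 0.07248 = 0.4642/0.07248 = 6.405 µg/L; combined flow 0.07248 m³/s.
Travel time t = 37·1000 / 0.85 = 43530 s = 12.09 h.
After decay, C = 6.405 × e^(−kt) = 6.405 × 0.3878 = 2.484 µg/L.
At the second outfall, C = (0.07248·2.484 + 0.009400·240.0) / (0.07248 + 0.009400) = 29.75 µg/L.

29.8 µg/L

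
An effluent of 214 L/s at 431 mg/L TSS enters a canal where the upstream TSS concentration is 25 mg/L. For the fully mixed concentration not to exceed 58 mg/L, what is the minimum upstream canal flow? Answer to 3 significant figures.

2420 L/s

Set C_mix = 58: (Q·25.00 + 214.0·431.0) / (Q + 214.0) = 58
→ Q = 214.0·(431.0 − 58)/(58 − 25.00) = 2419 L/s.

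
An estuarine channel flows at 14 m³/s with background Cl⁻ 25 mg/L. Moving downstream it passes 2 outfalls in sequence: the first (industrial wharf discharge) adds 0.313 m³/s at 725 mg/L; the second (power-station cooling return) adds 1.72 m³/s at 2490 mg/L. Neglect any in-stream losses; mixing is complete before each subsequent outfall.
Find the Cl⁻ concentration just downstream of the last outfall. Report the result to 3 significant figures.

Below outfall 1: Q → 14.31 m³/s, C = (14.00·25.00 + 0.3130·725.0)/14.31 = 40.31 mg/L.
Below outfall 2: Q → 16.03 m³/s, C = (14.31·40.31 + 1.720·2490)/16.03 = 303.1 mg/L.

303 mg/L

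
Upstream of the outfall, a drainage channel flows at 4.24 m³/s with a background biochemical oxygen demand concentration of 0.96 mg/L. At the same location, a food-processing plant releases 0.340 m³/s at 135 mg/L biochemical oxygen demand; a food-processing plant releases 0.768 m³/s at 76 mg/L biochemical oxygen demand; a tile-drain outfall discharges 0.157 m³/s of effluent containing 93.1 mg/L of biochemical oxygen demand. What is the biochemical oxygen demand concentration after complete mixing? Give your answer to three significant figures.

22.3 mg/L

After mixing, C = (4.240·0.9600 + 0.3400·135.0 + 0.7680·76.00 + 0.1570·93.10) / 5.505 = 123.0/5.505 = 22.34 mg/L.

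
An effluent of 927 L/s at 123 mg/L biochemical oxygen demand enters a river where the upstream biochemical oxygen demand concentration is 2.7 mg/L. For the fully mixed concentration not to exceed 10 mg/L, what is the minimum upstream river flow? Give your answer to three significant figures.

14300 L/s

Set C_mix = 10: (Q·2.700 + 927.0·123.0) / (Q + 927.0) = 10
→ Q = 927.0·(123.0 − 10)/(10 − 2.700) = 14350 L/s.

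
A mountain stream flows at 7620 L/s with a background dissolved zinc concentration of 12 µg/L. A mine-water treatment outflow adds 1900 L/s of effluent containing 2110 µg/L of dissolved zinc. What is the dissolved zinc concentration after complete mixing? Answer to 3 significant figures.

Mass balance: C = (7620·12.00 + 1900·2110) / 9520 = 4100000/9520 = 430.7 µg/L.

431 µg/L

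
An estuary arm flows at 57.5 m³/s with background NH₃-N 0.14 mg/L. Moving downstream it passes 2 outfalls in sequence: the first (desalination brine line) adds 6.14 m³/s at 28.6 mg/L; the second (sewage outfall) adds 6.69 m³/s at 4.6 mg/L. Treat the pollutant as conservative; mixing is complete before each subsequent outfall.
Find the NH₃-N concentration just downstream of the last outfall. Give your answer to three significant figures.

3.05 mg/L

Outfall 1: combined Q = 63.64 m³/s; C = (57.50·0.1400 + 6.140·28.60)/63.64 = 2.886 mg/L.
Outfall 2: combined Q = 70.33 m³/s; C = (63.64·2.886 + 6.690·4.600)/70.33 = 3.049 mg/L.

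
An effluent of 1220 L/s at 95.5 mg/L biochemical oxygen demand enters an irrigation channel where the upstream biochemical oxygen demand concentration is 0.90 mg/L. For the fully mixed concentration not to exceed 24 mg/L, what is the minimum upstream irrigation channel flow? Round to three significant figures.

Set C_mix = 24: (Q·0.9000 + 1220·95.50) / (Q + 1220) = 24
→ Q = 1220·(95.50 − 24)/(24 − 0.9000) = 3776 L/s.

3780 L/s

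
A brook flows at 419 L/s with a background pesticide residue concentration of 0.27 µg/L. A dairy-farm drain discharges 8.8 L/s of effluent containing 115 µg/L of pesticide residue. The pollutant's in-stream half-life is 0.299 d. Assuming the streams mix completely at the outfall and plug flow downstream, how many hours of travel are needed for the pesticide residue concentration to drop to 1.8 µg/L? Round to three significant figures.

3.93 h

Flow-weighted average: C = (419.0·0.2700 + 8.800·115.0) / 427.8 = 1125/427.8 = 2.630 µg/L.
Half-life 0.299 d → k = ln 2 / 0.299 = 2.318 d⁻¹.
2.630·exp(−k·t) = 1.8 → t = ln(2.630/1.8)/k = 14130 s = 3.926 h.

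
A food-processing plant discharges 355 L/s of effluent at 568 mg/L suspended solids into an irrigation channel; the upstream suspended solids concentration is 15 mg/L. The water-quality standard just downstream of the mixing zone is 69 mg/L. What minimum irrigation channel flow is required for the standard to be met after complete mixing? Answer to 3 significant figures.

3280 L/s

Set C_mix = 69: (Q·15.00 + 355.0·568.0) / (Q + 355.0) = 69
→ Q = 355.0·(568.0 − 69)/(69 − 15.00) = 3280 L/s.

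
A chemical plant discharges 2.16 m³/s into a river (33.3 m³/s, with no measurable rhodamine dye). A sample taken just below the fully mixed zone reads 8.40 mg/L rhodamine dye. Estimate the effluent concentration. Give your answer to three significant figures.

138 mg/L

Mass balance: 33.30·0 + 2.160·Cₑ = 35.46·8.400
→ Cₑ = (35.46·8.400 − 33.30·0) / 2.160 = 137.9 mg/L.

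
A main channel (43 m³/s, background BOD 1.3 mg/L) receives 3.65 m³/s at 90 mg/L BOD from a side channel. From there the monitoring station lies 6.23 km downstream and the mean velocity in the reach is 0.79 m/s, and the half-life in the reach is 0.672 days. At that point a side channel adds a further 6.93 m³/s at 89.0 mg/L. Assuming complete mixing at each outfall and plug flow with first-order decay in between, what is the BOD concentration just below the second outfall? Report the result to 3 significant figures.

18.0 mg/L

Flow-weighted average: C = (43.00·1.300 + 3.650·90.00) / 46.65 = 384.4/46.65 = 8.240 mg/L; combined flow 46.65 m³/s.
Travel time t = 6.23·1000 / 0.79 = 7886 s = 2.191 h.
Half-life 0.672 d → k = ln 2 / 0.672 = 1.031 d⁻¹.
Applying C = C₀e^(−kt): 8.240 × 0.9101 = 7.500 mg/L.
Second outfall: C = (46.65·7.500 + 6.930·89.00)/53.58 = 18.04 mg/L.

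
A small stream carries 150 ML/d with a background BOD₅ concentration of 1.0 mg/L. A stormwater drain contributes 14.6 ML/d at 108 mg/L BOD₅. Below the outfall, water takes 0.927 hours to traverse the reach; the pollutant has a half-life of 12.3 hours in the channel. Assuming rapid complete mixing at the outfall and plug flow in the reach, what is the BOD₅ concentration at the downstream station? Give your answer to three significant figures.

9.96 mg/L

Flow-weighted average: C = (150.0·1.000 + 14.60·108.0) / 164.6 = 1727/164.6 = 10.49 mg/L.
Half-life 12.3 h → k = ln 2 / 12.3 = 0.05635 h⁻¹ = 1.352 d⁻¹.
After decay, C = 10.49 × e^(−kt) = 10.49 × 0.9491 = 9.957 mg/L.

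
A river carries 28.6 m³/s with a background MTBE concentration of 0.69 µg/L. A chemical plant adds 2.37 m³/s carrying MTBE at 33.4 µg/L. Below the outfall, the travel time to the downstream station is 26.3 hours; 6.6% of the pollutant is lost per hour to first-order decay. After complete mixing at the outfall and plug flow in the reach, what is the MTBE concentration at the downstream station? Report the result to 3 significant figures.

After mixing, C = (28.60·0.6900 + 2.370·33.40) / 30.97 = 98.89/30.97 = 3.193 µg/L.
6.6%/h lost → k = −ln(1 − 0.066) = 0.06828 h⁻¹.
First-order decay: C = 3.193·exp(−k·t) = 3.193·0.1660 = 0.5301 µg/L.

0.530 µg/L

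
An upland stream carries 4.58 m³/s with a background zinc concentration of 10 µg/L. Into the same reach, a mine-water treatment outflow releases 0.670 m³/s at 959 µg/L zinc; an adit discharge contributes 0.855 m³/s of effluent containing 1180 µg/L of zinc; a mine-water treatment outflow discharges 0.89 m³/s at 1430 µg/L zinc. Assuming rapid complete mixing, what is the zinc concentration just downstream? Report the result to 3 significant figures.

After mixing, C = (4.580·10.00 + 0.6700·959.0 + 0.8550·1180 + 0.8900·1430) / 6.995 = 2970/6.995 = 424.6 µg/L.

425 µg/L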